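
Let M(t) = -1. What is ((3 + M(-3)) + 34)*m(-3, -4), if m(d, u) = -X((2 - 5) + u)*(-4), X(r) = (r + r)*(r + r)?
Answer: 28224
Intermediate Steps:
X(r) = 4*r² (X(r) = (2*r)*(2*r) = 4*r²)
m(d, u) = 16*(-3 + u)² (m(d, u) = -4*((2 - 5) + u)²*(-4) = -4*(-3 + u)²*(-4) = 16*(-3 + u)²)
((3 + M(-3)) + 34)*m(-3, -4) = ((3 - 1) + 34)*(16*(-3 - 4)²) = (2 + 34)*(16*(-7)²) = 36*(16*49) = 36*784 = 28224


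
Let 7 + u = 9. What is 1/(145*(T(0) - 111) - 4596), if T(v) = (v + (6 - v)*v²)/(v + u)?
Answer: -1/20691 ≈ -4.8330e-5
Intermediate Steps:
u = 2 (u = -7 + 9 = 2)
T(v) = (v + v²*(6 - v))/(2 + v) (T(v) = (v + (6 - v)*v²)/(v + 2) = (v + v²*(6 - v))/(2 + v))
1/(145*(T(0) - 111) - 4596) = 1/(145*(0*(1 - 1*0² + 6*0)/(2 + 0) - 111) - 4596) = 1/(145*(0*(1 - 1*0 + 0)/2 - 111) - 4596) = 1/(145*(0*(½)*(1 + 0 + 0) - 111) - 4596) = 1/(145*(0*(½)*1 - 111) - 4596) = 1/(145*(0 - 111) - 4596) = 1/(145*(-111) - 4596) = 1/(-16095 - 4596) = 1/(-20691) = -1/20691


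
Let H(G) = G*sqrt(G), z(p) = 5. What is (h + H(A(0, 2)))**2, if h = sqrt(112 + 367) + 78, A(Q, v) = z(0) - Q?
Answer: (78 + sqrt(479) + 5*sqrt(5))**2 ≈ 12336.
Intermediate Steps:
A(Q, v) = 5 - Q
h = 78 + sqrt(479) (h = sqrt(479) + 78 = 78 + sqrt(479) ≈ 99.886)
H(G) = G**(3/2)
(h + H(A(0, 2)))**2 = ((78 + sqrt(479)) + (5 - 1*0)**(3/2))**2 = ((78 + sqrt(479)) + (5 + 0)**(3/2))**2 = ((78 + sqrt(479)) + 5**(3/2))**2 = ((78 + sqrt(479)) + 5*sqrt(5))**2 = (78 + sqrt(479) + 5*sqrt(5))**2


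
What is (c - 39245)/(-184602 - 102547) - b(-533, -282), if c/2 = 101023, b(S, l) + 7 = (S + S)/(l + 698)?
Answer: 41328981/4594384 ≈ 8.9955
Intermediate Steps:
b(S, l) = -7 + 2*S/(698 + l) (b(S, l) = -7 + (S + S)/(l + 698) = -7 + (2*S)/(698 + l) = -7 + 2*S/(698 + l))
c = 202046 (c = 2*101023 = 202046)
(c - 39245)/(-184602 - 102547) - b(-533, -282) = (202046 - 39245)/(-184602 - 102547) - (-4886 - 7*(-282) + 2*(-533))/(698 - 282) = 162801/(-287149) - (-4886 + 1974 - 1066)/416 = 162801*(-1/287149) - (-3978)/416 = -162801/287149 - 1*(-153/16) = -162801/287149 + 153/16 = 41328981/4594384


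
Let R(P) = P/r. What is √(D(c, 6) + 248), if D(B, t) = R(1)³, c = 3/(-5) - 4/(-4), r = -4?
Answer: √15871/8 ≈ 15.748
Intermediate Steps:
c = ⅖ (c = 3*(-⅕) - 4*(-¼) = -⅗ + 1 = ⅖ ≈ 0.40000)
R(P) = -P/4 (R(P) = P/(-4) = P*(-¼) = -P/4)
D(B, t) = -1/64 (D(B, t) = (-¼*1)³ = (-¼)³ = -1/64)
√(D(c, 6) + 248) = √(-1/64 + 248) = √(15871/64) = √15871/8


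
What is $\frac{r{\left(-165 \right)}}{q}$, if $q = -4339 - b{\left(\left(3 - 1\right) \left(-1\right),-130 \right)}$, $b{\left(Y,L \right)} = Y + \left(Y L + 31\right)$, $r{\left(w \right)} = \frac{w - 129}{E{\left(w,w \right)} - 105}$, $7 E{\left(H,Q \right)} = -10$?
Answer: $- \frac{1029}{1723930} \approx -0.00059689$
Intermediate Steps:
$E{\left(H,Q \right)} = - \frac{10}{7}$ ($E{\left(H,Q \right)} = \frac{1}{7} \left(-10\right) = - \frac{10}{7}$)
$r{\left(w \right)} = \frac{903}{745} - \frac{7 w}{745}$ ($r{\left(w \right)} = \frac{w - 129}{- \frac{10}{7} - 105} = \frac{-129 + w}{- \frac{745}{7}} = \left(-129 + w\right) \left(- \frac{7}{745}\right) = \frac{903}{745} - \frac{7 w}{745}$)
$b{\left(Y,L \right)} = 31 + Y + L Y$ ($b{\left(Y,L \right)} = Y + \left(L Y + 31\right) = Y + \left(31 + L Y\right) = 31 + Y + L Y$)
$q = -4628$ ($q = -4339 - \left(31 + \left(3 - 1\right) \left(-1\right) - 130 \left(3 - 1\right) \left(-1\right)\right) = -4339 - \left(31 + 2 \left(-1\right) - 130 \cdot 2 \left(-1\right)\right) = -4339 - \left(31 - 2 - -260\right) = -4339 - \left(31 - 2 + 260\right) = -4339 - 289 = -4628$)
$\frac{r{\left(-165 \right)}}{q} = \frac{\frac{903}{745} - - \frac{231}{149}}{-4628} = \left(\frac{903}{745} + \frac{231}{149}\right) \left(- \frac{1}{4628}\right) = \frac{2058}{745} \left(- \frac{1}{4628}\right) = - \frac{1029}{1723930}$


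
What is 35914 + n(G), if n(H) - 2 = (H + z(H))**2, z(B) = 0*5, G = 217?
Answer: 83005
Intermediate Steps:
z(B) = 0
n(H) = 2 + H**2 (n(H) = 2 + (H + 0)**2 = 2 + H**2)
35914 + n(G) = 35914 + (2 + 217**2) = 35914 + (2 + 47089) = 35914 + 47091 = 83005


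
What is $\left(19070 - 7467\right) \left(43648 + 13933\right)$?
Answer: $668112343$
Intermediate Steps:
$\left(19070 - 7467\right) \left(43648 + 13933\right) = 11603 \cdot 57581 = 668112343$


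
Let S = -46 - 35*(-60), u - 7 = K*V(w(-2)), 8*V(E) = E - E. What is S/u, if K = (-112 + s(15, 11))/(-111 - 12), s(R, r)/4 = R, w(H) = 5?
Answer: 2054/7 ≈ 293.43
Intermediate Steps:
s(R, r) = 4*R
V(E) = 0 (V(E) = (E - E)/8 = (⅛)*0 = 0)
K = 52/123 (K = (-112 + 4*15)/(-111 - 12) = (-112 + 60)/(-123) = -52*(-1/123) = 52/123 ≈ 0.42276)
u = 7 (u = 7 + (52/123)*0 = 7 + 0 = 7)
S = 2054 (S = -46 + 2100 = 2054)
S/u = 2054/7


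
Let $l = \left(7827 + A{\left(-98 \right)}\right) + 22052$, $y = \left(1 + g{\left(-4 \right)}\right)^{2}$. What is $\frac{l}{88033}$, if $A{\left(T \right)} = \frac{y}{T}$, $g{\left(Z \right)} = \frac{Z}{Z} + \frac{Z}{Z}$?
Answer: $\frac{2928133}{8627234} \approx 0.33941$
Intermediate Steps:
$g{\left(Z \right)} = 2$ ($g{\left(Z \right)} = 1 + 1 = 2$)
$y = 9$ ($y = \left(1 + 2\right)^{2} = 3^{2} = 9$)
$A{\left(T \right)} = \frac{9}{T}$
$l = \frac{2928133}{98}$ ($l = \left(7827 + \frac{9}{-98}\right) + 22052 = \left(7827 + 9 \left(- \frac{1}{98}\right)\right) + 22052 = \left(7827 - \frac{9}{98}\right) + 22052 = \frac{767037}{98} + 22052 = \frac{2928133}{98} \approx 29879.0$)
$\frac{l}{88033} = \frac{2928133}{98 \cdot 88033} = \frac{2928133}{98} \cdot \frac{1}{88033} = \frac{2928133}{8627234}$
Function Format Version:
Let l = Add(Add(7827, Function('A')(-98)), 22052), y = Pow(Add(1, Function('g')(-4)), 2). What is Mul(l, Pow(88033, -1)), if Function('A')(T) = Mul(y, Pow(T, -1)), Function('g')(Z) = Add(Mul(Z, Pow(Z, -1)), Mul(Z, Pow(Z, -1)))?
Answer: Rational(2928133, 8627234) ≈ 0.33941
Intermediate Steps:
Function('g')(Z) = 2 (Function('g')(Z) = Add(1, 1) = 2)
y = 9 (y = Pow(Add(1, 2), 2) = Pow(3, 2) = 9)
Function('A')(T) = Mul(9, Pow(T, -1))
l = Rational(2928133, 98) (l = Add(Add(7827, Mul(9, Pow(-98, -1))), 22052) = Add(Add(7827, Mul(9, Rational(-1, 98))), 22052) = Add(Add(7827, Rational(-9, 98)), 22052) = Add(Rational(767037, 98), 22052) = Rational(2928133, 98) ≈ 29879.)
Mul(l, Pow(88033, -1)) = Mul(Rational(2928133, 98), Pow(88033, -1)) = Mul(Rational(2928133, 98), Rational(1, 88033)) = Rational(2928133, 8627234)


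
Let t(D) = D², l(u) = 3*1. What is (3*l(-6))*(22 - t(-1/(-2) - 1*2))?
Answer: 711/4 ≈ 177.75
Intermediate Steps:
l(u) = 3
(3*l(-6))*(22 - t(-1/(-2) - 1*2)) = (3*3)*(22 - (-1/(-2) - 1*2)²) = 9*(22 - (-1*(-½) - 2)²) = 9*(22 - (½ - 2)²) = 9*(22 - (-3/2)²) = 9*(22 - 1*9/4) = 9*(22 - 9/4) = 9*(79/4) = 711/4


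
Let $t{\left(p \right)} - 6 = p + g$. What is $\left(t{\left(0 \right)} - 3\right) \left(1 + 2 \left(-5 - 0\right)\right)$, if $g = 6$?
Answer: $-81$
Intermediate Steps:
$t{\left(p \right)} = 12 + p$ ($t{\left(p \right)} = 6 + \left(p + 6\right) = 6 + \left(6 + p\right) = 12 + p$)
$\left(t{\left(0 \right)} - 3\right) \left(1 + 2 \left(-5 - 0\right)\right) = \left(\left(12 + 0\right) - 3\right) \left(1 + 2 \left(-5 - 0\right)\right) = \left(12 - 3\right) \left(1 + 2 \left(-5 + 0\right)\right) = 9 \left(1 + 2 \left(-5\right)\right) = 9 \left(1 - 10\right) = 9 \left(-9\right) = -81$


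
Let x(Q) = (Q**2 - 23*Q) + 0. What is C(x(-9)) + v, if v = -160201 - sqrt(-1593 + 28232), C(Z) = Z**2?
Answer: -77257 - sqrt(26639) ≈ -77420.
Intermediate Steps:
x(Q) = Q**2 - 23*Q
v = -160201 - sqrt(26639) ≈ -1.6036e+5
C(x(-9)) + v = (-9*(-23 - 9))**2 + (-160201 - sqrt(26639)) = (-9*(-32))**2 + (-160201 - sqrt(26639)) = 288**2 + (-160201 - sqrt(26639)) = 82944 + (-160201 - sqrt(26639)) = -77257 - sqrt(26639)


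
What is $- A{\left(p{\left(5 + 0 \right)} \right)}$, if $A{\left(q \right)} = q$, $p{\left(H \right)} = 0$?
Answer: $0$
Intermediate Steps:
$- A{\left(p{\left(5 + 0 \right)} \right)} = \left(-1\right) 0 = 0$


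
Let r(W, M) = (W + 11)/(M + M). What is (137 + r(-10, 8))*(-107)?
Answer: -234651/16 ≈ -14666.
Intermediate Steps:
r(W, M) = (11 + W)/(2*M) (r(W, M) = (11 + W)/((2*M)) = (11 + W)*(1/(2*M)) = (11 + W)/(2*M))
(137 + r(-10, 8))*(-107) = (137 + (½)*(11 - 10)/8)*(-107) = (137 + (½)*(⅛)*1)*(-107) = (137 + 1/16)*(-107) = (2193/16)*(-107) = -234651/16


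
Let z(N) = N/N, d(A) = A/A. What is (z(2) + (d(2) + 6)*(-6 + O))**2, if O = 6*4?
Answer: 16129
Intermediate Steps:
d(A) = 1
O = 24
z(N) = 1
(z(2) + (d(2) + 6)*(-6 + O))**2 = (1 + (1 + 6)*(-6 + 24))**2 = (1 + 7*18)**2 = (1 + 126)**2 = 127**2 = 16129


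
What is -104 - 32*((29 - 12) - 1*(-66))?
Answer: -2760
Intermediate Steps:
-104 - 32*((29 - 12) - 1*(-66)) = -104 - 32*(17 + 66) = -104 - 32*83 = -104 - 2656 = -2760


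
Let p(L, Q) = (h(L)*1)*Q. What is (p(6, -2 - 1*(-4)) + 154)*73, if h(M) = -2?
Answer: 10950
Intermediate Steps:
p(L, Q) = -2*Q (p(L, Q) = (-2*1)*Q = -2*Q)
(p(6, -2 - 1*(-4)) + 154)*73 = (-2*(-2 - 1*(-4)) + 154)*73 = (-2*(-2 + 4) + 154)*73 = (-2*2 + 154)*73 = (-4 + 154)*73 = 150*73 = 10950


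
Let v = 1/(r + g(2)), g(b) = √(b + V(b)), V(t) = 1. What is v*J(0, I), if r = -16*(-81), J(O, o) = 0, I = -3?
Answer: 0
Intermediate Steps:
g(b) = √(1 + b) (g(b) = √(b + 1) = √(1 + b))
r = 1296 (r = -1*(-1296) = 1296)
v = 1/(1296 + √3) (v = 1/(1296 + √(1 + 2)) = 1/(1296 + √3) ≈ 0.00077058)
v*J(0, I) = (432/559871 - √3/1679613)*0 = 0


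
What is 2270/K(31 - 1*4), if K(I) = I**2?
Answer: 2270/729 ≈ 3.1139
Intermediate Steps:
2270/K(31 - 1*4) = 2270/((31 - 1*4)**2) = 2270/((31 - 4)**2) = 2270/(27**2) = 2270/729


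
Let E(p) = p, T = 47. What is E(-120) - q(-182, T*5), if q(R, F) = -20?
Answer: -100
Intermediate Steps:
E(-120) - q(-182, T*5) = -120 - 1*(-20) = -120 + 20 = -100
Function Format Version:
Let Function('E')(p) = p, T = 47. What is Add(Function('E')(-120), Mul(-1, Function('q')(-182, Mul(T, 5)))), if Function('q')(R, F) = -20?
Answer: -100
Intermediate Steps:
Add(Function('E')(-120), Mul(-1, Function('q')(-182, Mul(T, 5)))) = Add(-120, Mul(-1, -20)) = Add(-120, 20) = -100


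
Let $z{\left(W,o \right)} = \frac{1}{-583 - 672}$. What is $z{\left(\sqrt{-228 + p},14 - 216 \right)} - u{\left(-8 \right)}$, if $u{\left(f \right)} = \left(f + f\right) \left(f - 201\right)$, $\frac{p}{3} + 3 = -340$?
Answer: $- \frac{4196721}{1255} \approx -3344.0$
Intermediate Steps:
$p = -1029$ ($p = -9 + 3 \left(-340\right) = -9 - 1020 = -1029$)
$z{\left(W,o \right)} = - \frac{1}{1255}$ ($z{\left(W,o \right)} = \frac{1}{-1255} = - \frac{1}{1255}$)
$u{\left(f \right)} = 2 f \left(-201 + f\right)$
$z{\left(\sqrt{-228 + p},14 - 216 \right)} - u{\left(-8 \right)} = - \frac{1}{1255} - 2 \left(-8\right) \left(-201 - 8\right) = - \frac{1}{1255} - 2 \left(-8\right) \left(-209\right) = - \frac{1}{1255} - 3344 = - \frac{4196721}{1255}$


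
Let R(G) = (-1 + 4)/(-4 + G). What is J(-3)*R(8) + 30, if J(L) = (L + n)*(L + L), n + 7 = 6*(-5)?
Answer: 210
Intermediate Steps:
n = -37 (n = -7 + 6*(-5) = -7 - 30 = -37)
J(L) = 2*L*(-37 + L) (J(L) = (L - 37)*(L + L) = (-37 + L)*(2*L) = 2*L*(-37 + L))
R(G) = 3/(-4 + G)
J(-3)*R(8) + 30 = (2*(-3)*(-37 - 3))*(3/(-4 + 8)) + 30 = (2*(-3)*(-40))*(3/4) + 30 = 240*(3*(¼)) + 30 = 240*(¾) + 30 = 180 + 30 = 210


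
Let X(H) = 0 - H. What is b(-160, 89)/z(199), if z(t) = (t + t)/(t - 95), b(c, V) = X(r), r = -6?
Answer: 312/199 ≈ 1.5678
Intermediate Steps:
X(H) = -H
b(c, V) = 6 (b(c, V) = -1*(-6) = 6)
z(t) = 2*t/(-95 + t) (z(t) = (2*t)/(-95 + t) = 2*t/(-95 + t))
b(-160, 89)/z(199) = 6/((2*199/(-95 + 199))) = 6/((2*199/104)) = 6/((2*199*(1/104))) = 6/(199/52) = 6*(52/199) = 312/199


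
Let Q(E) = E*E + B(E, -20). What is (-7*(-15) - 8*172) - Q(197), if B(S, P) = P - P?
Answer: -40080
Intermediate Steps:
B(S, P) = 0
Q(E) = E**2 (Q(E) = E*E + 0 = E**2 + 0 = E**2)
(-7*(-15) - 8*172) - Q(197) = (-7*(-15) - 8*172) - 1*197**2 = (105 - 1376) - 1*38809 = -1271 - 38809 = -40080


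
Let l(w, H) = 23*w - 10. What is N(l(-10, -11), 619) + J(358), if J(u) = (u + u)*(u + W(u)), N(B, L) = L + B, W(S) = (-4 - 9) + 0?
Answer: 247399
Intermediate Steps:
W(S) = -13 (W(S) = -13 + 0 = -13)
l(w, H) = -10 + 23*w
N(B, L) = B + L
J(u) = 2*u*(-13 + u) (J(u) = (u + u)*(u - 13) = (2*u)*(-13 + u) = 2*u*(-13 + u))
N(l(-10, -11), 619) + J(358) = ((-10 + 23*(-10)) + 619) + 2*358*(-13 + 358) = ((-10 - 230) + 619) + 2*358*345 = (-240 + 619) + 247020 = 379 + 247020 = 247399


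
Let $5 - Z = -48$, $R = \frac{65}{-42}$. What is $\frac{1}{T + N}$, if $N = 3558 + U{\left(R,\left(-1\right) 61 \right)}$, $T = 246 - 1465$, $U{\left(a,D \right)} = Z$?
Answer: $\frac{1}{2392} \approx 0.00041806$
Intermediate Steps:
$R = - \frac{65}{42}$ ($R = 65 \left(- \frac{1}{42}\right) = - \frac{65}{42} \approx -1.5476$)
$Z = 53$ ($Z = 5 - -48 = 5 + 48 = 53$)
$U{\left(a,D \right)} = 53$
$T = -1219$ ($T = 246 - 1465 = -1219$)
$N = 3611$ ($N = 3558 + 53 = 3611$)
$\frac{1}{T + N} = \frac{1}{-1219 + 3611} = \frac{1}{2392}$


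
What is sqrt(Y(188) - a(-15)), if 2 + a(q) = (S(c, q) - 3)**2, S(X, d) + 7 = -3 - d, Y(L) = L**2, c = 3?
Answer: sqrt(35342) ≈ 187.99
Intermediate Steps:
S(X, d) = -10 - d (S(X, d) = -7 + (-3 - d) = -10 - d)
a(q) = -2 + (-13 - q)**2 (a(q) = -2 + ((-10 - q) - 3)**2 = -2 + (-13 - q)**2)
sqrt(Y(188) - a(-15)) = sqrt(188**2 - (-2 + (13 - 15)**2)) = sqrt(35344 - (-2 + (-2)**2)) = sqrt(35344 - (-2 + 4)) = sqrt(35344 - 1*2) = sqrt(35344 - 2) = sqrt(35342)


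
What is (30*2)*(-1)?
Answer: -60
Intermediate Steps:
(30*2)*(-1) = 60*(-1) = -60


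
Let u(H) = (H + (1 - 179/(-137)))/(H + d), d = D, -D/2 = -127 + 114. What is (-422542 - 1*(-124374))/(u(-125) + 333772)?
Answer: -28681224/32106145 ≈ -0.89332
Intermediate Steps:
D = 26 (D = -2*(-127 + 114) = -2*(-13) = 26)
d = 26
u(H) = (316/137 + H)/(26 + H) (u(H) = (H + (1 - 179/(-137)))/(H + 26) = (H + (1 - 179*(-1)/137))/(26 + H) = (H + (1 - 1*(-179/137)))/(26 + H) = (H + (1 + 179/137))/(26 + H) = (H + 316/137)/(26 + H) = (316/137 + H)/(26 + H))
(-422542 - 1*(-124374))/(u(-125) + 333772) = (-422542 - 1*(-124374))/((316/137 - 125)/(26 - 125) + 333772) = (-422542 + 124374)/(-16809/137/(-99) + 333772) = -298168/(-1/99*(-16809/137) + 333772) = -298168/(5603/4521 + 333772) = -298168/1508988815/4521 = -298168*4521/1508988815 = -28681224/32106145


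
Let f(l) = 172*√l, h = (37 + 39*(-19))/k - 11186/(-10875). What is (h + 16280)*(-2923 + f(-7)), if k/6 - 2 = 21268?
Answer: -1100797064804306/23131125 + 64774921363784*I*√7/23131125 ≈ -4.7589e+7 + 7.409e+6*I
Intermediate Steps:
k = 127620 (k = 12 + 6*21268 = 12 + 127608 = 127620)
h = 23665022/23131125 (h = (37 + 39*(-19))/127620 - 11186/(-10875) = (37 - 741)*(1/127620) - 11186*(-1/10875) = -704*1/127620 + 11186/10875 = -176/31905 + 11186/10875 = 23665022/23131125 ≈ 1.0231)
(h + 16280)*(-2923 + f(-7)) = (23665022/23131125 + 16280)*(-2923 + 172*√(-7)) = 376598380022*(-2923 + 172*(I*√7))/23131125 = 376598380022*(-2923 + 172*I*√7)/23131125 = -1100797064804306/23131125 + 64774921363784*I*√7/23131125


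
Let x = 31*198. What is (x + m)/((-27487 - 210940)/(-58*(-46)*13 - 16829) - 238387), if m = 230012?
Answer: -2108229125/2128319156 ≈ -0.99056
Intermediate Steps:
x = 6138
(x + m)/((-27487 - 210940)/(-58*(-46)*13 - 16829) - 238387) = (6138 + 230012)/((-27487 - 210940)/(-58*(-46)*13 - 16829) - 238387) = 236150/(-238427/(2668*13 - 16829) - 238387) = 236150/(-238427/(34684 - 16829) - 238387) = 236150/(-238427/17855 - 238387) = 236150/(-4256638312/17855) = 236150*(-17855/4256638312) = -2108229125/2128319156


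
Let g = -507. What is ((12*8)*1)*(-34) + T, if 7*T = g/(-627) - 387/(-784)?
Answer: -3743568509/1146992 ≈ -3263.8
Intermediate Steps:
T = 213379/1146992 (T = (-507/(-627) - 387/(-784))/7 = (-507*(-1/627) - 387*(-1/784))/7 = (169/209 + 387/784)/7 = (⅐)*(213379/163856) = 213379/1146992 ≈ 0.18603)
((12*8)*1)*(-34) + T = ((12*8)*1)*(-34) + 213379/1146992 = (96*1)*(-34) + 213379/1146992 = 96*(-34) + 213379/1146992 = -3264 + 213379/1146992 = -3743568509/1146992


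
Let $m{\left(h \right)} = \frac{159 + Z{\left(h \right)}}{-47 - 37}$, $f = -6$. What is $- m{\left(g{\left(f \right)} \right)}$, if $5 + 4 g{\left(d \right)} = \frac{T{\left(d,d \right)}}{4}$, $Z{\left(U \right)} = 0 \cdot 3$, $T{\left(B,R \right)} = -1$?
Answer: $\frac{53}{28} \approx 1.8929$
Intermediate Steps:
$Z{\left(U \right)} = 0$
$g{\left(d \right)} = - \frac{21}{16}$ ($g{\left(d \right)} = - \frac{5}{4} + \frac{\left(-1\right) \frac{1}{4}}{4} = - \frac{5}{4} + \frac{1}{4} \left(- \frac{1}{4}\right) = - \frac{5}{4} - \frac{1}{16} = - \frac{21}{16}$)
$m{\left(h \right)} = - \frac{53}{28}$ ($m{\left(h \right)} = \frac{159 + 0}{-47 - 37} = \frac{159}{-84} = 159 \left(- \frac{1}{84}\right) = - \frac{53}{28}$)
$- m{\left(g{\left(f \right)} \right)} = \left(-1\right) \left(- \frac{53}{28}\right) = \frac{53}{28}$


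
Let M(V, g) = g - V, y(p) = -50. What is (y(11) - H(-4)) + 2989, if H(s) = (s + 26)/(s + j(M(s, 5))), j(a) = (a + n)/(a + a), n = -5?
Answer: 50062/17 ≈ 2944.8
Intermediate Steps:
j(a) = (-5 + a)/(2*a) (j(a) = (a - 5)/(a + a) = (-5 + a)/((2*a)) = (-5 + a)*(1/(2*a)) = (-5 + a)/(2*a))
H(s) = (26 + s)/(s - s/(2*(5 - s))) (H(s) = (s + 26)/(s + (-5 + (5 - s))/(2*(5 - s))) = (26 + s)/(s + (-s)/(2*(5 - s))) = (26 + s)/(s - s/(2*(5 - s))))
(y(11) - H(-4)) + 2989 = (-50 - 2*(-5 - 4)*(26 - 4)/((-4)*(-9 + 2*(-4)))) + 2989 = (-50 - 2*(-1)*(-9)*22/(4*(-9 - 8))) + 2989 = (-50 - 2*(-1)*(-9)*22/(4*(-17))) + 2989 = (-50 - 2*(-1)*(-1)*(-9)*22/(4*17)) + 2989 = (-50 - 1*(-99/17)) + 2989 = (-50 + 99/17) + 2989 = -751/17 + 2989 = 50062/17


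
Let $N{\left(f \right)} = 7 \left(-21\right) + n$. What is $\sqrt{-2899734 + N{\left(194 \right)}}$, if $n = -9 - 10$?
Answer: $10 i \sqrt{28999} \approx 1702.9 i$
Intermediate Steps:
$n = -19$ ($n = -9 - 10 = -19$)
$N{\left(f \right)} = -166$ ($N{\left(f \right)} = 7 \left(-21\right) - 19 = -147 - 19 = -166$)
$\sqrt{-2899734 + N{\left(194 \right)}} = \sqrt{-2899734 - 166} = \sqrt{-2899900} = 10 i \sqrt{28999}$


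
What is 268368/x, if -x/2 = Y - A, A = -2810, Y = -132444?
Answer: 67092/64817 ≈ 1.0351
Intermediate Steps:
x = 259268 (x = -2*(-132444 - 1*(-2810)) = -2*(-132444 + 2810) = -2*(-129634) = 259268)
268368/x = 268368/259268 = 268368*(1/259268) = 67092/64817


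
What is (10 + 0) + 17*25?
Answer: 435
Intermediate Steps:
(10 + 0) + 17*25 = 10 + 425 = 435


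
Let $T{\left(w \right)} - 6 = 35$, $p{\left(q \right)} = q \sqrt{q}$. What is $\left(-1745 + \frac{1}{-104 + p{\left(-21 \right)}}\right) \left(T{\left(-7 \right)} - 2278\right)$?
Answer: $\frac{78372107153}{20077} - \frac{46977 i \sqrt{21}}{20077} \approx 3.9036 \cdot 10^{6} - 10.723 i$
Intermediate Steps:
$p{\left(q \right)} = q^{\frac{3}{2}}$
$T{\left(w \right)} = 41$ ($T{\left(w \right)} = 6 + 35 = 41$)
$\left(-1745 + \frac{1}{-104 + p{\left(-21 \right)}}\right) \left(T{\left(-7 \right)} - 2278\right) = \left(-1745 + \frac{1}{-104 + \left(-21\right)^{\frac{3}{2}}}\right) \left(41 - 2278\right) = \left(-1745 + \frac{1}{-104 - 21 i \sqrt{21}}\right) \left(-2237\right) = 3903565 - \frac{2237}{-104 - 21 i \sqrt{21}}$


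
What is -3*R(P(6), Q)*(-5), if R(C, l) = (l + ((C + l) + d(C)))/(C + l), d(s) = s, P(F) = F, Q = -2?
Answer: 30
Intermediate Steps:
R(C, l) = (2*C + 2*l)/(C + l) (R(C, l) = (l + ((C + l) + C))/(C + l) = (l + (l + 2*C))/(C + l) = (2*C + 2*l)/(C + l))
-3*R(P(6), Q)*(-5) = -3*2*(-5) = -6*(-5) = 30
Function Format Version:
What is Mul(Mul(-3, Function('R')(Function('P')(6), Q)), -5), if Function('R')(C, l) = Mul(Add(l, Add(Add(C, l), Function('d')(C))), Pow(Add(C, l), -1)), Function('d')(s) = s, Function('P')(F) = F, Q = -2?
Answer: 30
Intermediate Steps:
Function('R')(C, l) = Mul(Pow(Add(C, l), -1), Add(Mul(2, C), Mul(2, l))) (Function('R')(C, l) = Mul(Add(l, Add(Add(C, l), C)), Pow(Add(C, l), -1)) = Mul(Add(l, Add(l, Mul(2, C))), Pow(Add(C, l), -1)) = Mul(Add(Mul(2, C), Mul(2, l)), Pow(Add(C, l), -1)) = Mul(Pow(Add(C, l), -1), Add(Mul(2, C), Mul(2, l))))
Mul(Mul(-3, Function('R')(Function('P')(6), Q)), -5) = Mul(Mul(-3, 2), -5) = Mul(-6, -5) = 30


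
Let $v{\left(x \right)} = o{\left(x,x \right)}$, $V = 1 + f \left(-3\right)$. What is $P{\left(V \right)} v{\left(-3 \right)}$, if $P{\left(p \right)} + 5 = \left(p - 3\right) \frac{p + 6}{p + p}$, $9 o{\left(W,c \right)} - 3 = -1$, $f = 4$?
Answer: $- \frac{20}{11} \approx -1.8182$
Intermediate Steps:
$o{\left(W,c \right)} = \frac{2}{9}$ ($o{\left(W,c \right)} = \frac{1}{3} + \frac{1}{9} \left(-1\right) = \frac{1}{3} - \frac{1}{9} = \frac{2}{9}$)
$V = -11$ ($V = 1 + 4 \left(-3\right) = 1 - 12 = -11$)
$v{\left(x \right)} = \frac{2}{9}$
$P{\left(p \right)} = -5 + \frac{\left(-3 + p\right) \left(6 + p\right)}{2 p}$ ($P{\left(p \right)} = -5 + \left(p - 3\right) \frac{p + 6}{p + p} = -5 + \left(-3 + p\right) \frac{6 + p}{2 p} = -5 + \frac{\left(-3 + p\right) \left(6 + p\right)}{2 p}$)
$P{\left(V \right)} v{\left(-3 \right)} = \frac{-18 - 11 \left(-7 - 11\right)}{2 \left(-11\right)} \frac{2}{9} = \frac{1}{2} \left(- \frac{1}{11}\right) \left(-18 - -198\right) \frac{2}{9} = \frac{1}{2} \left(- \frac{1}{11}\right) \left(-18 + 198\right) \frac{2}{9} = \frac{1}{2} \left(- \frac{1}{11}\right) 180 \cdot \frac{2}{9} = \left(- \frac{90}{11}\right) \frac{2}{9} = - \frac{20}{11}$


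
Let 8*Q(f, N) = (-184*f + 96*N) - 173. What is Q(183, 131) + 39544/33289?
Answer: -707707389/266312 ≈ -2657.4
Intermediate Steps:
Q(f, N) = -173/8 - 23*f + 12*N (Q(f, N) = ((-184*f + 96*N) - 173)/8 = (-173 - 184*f + 96*N)/8 = -173/8 - 23*f + 12*N)
Q(183, 131) + 39544/33289 = (-173/8 - 23*183 + 12*131) + 39544/33289 = (-173/8 - 4209 + 1572) + 39544*(1/33289) = -21269/8 + 39544/33289 = -707707389/266312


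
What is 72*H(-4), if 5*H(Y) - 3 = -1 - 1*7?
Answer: -72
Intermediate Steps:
H(Y) = -1 (H(Y) = ⅗ + (-1 - 1*7)/5 = ⅗ + (-1 - 7)/5 = ⅗ + (⅕)*(-8) = ⅗ - 8/5 = -1)
72*H(-4) = 72*(-1) = -72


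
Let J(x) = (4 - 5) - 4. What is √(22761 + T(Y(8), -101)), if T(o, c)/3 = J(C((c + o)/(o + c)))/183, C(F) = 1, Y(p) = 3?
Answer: 8*√1323334/61 ≈ 150.87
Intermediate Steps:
J(x) = -5 (J(x) = -1 - 4 = -5)
T(o, c) = -5/61 (T(o, c) = 3*(-5/183) = -5/61)
√(22761 + T(Y(8), -101)) = √(22761 - 5/61) = √(1388416/61) = 8*√1323334/61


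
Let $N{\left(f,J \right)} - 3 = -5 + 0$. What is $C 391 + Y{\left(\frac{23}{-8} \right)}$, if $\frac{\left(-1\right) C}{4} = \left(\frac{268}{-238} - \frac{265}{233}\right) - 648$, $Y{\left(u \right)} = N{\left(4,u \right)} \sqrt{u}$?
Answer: $\frac{1658746476}{1631} - \frac{i \sqrt{46}}{2} \approx 1.017 \cdot 10^{6} - 3.3912 i$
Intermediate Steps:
$N{\left(f,J \right)} = -2$ ($N{\left(f,J \right)} = 3 + \left(-5 + 0\right) = 3 - 5 = -2$)
$Y{\left(u \right)} = - 2 \sqrt{u}$
$C = \frac{72119412}{27727}$ ($C = - 4 \left(\left(\frac{268}{-238} - \frac{265}{233}\right) - 648\right) = - 4 \left(\left(268 \left(- \frac{1}{238}\right) - \frac{265}{233}\right) - 648\right) = - 4 \left(\left(- \frac{134}{119} - \frac{265}{233}\right) - 648\right) = - 4 \left(- \frac{62757}{27727} - 648\right) = \left(-4\right) \left(- \frac{18029853}{27727}\right) = \frac{72119412}{27727} \approx 2601.1$)
$C 391 + Y{\left(\frac{23}{-8} \right)} = \frac{72119412}{27727} \cdot 391 - 2 \sqrt{\frac{23}{-8}} = \frac{1658746476}{1631} - 2 \sqrt{23 \left(- \frac{1}{8}\right)} = \frac{1658746476}{1631} - 2 \sqrt{- \frac{23}{8}} = \frac{1658746476}{1631} - 2 \frac{i \sqrt{46}}{4} = \frac{1658746476}{1631} - \frac{i \sqrt{46}}{2}$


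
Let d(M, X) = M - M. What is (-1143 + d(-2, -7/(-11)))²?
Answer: 1306449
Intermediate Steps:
d(M, X) = 0
(-1143 + d(-2, -7/(-11)))² = (-1143 + 0)² = (-1143)² = 1306449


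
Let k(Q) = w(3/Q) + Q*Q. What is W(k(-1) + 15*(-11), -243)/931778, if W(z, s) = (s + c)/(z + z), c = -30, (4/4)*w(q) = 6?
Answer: 273/294441848 ≈ 9.2718e-7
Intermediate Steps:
w(q) = 6
k(Q) = 6 + Q**2 (k(Q) = 6 + Q*Q = 6 + Q**2)
W(z, s) = (-30 + s)/(2*z) (W(z, s) = (s - 30)/(z + z) = (-30 + s)/((2*z)) = (-30 + s)*(1/(2*z)) = (-30 + s)/(2*z))
W(k(-1) + 15*(-11), -243)/931778 = ((-30 - 243)/(2*((6 + (-1)**2) + 15*(-11))))/931778 = ((1/2)*(-273)/((6 + 1) - 165))*(1/931778) = ((1/2)*(-273)/(7 - 165))*(1/931778) = ((1/2)*(-273)/(-158))*(1/931778) = ((1/2)*(-1/158)*(-273))*(1/931778) = (273/316)*(1/931778) = 273/294441848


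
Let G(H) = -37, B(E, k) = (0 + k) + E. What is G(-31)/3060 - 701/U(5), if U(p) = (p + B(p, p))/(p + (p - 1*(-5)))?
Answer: -2145097/3060 ≈ -701.01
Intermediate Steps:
B(E, k) = E + k (B(E, k) = k + E = E + k)
U(p) = 3*p/(5 + 2*p) (U(p) = (p + (p + p))/(p + (p - 1*(-5))) = (p + 2*p)/(p + (p + 5)) = (3*p)/(p + (5 + p)) = (3*p)/(5 + 2*p) = 3*p/(5 + 2*p))
G(-31)/3060 - 701/U(5) = -37/3060 - 701/1 = -37/3060 - 701*1 = -37/3060 - 701 = -2145097/3060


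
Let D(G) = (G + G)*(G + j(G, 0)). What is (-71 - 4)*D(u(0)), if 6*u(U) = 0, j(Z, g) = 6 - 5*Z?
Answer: 0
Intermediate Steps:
u(U) = 0 (u(U) = (1/6)*0 = 0)
D(G) = 2*G*(6 - 4*G) (D(G) = (G + G)*(G + (6 - 5*G)) = (2*G)*(6 - 4*G) = 2*G*(6 - 4*G))
(-71 - 4)*D(u(0)) = (-71 - 4)*(4*0*(3 - 2*0)) = -300*0*(3 + 0) = -300*0*3 = -75*0 = 0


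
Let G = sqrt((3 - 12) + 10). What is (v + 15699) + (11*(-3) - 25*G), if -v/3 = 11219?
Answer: -18016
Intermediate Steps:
G = 1 (G = sqrt(-9 + 10) = sqrt(1) = 1)
v = -33657 (v = -3*11219 = -33657)
(v + 15699) + (11*(-3) - 25*G) = (-33657 + 15699) + (11*(-3) - 25*1) = -17958 + (-33 - 25) = -17958 - 58 = -18016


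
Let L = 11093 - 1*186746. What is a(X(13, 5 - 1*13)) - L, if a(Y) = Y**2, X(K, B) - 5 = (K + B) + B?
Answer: 175657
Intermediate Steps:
L = -175653 (L = 11093 - 186746 = -175653)
X(K, B) = 5 + K + 2*B (X(K, B) = 5 + ((K + B) + B) = 5 + ((B + K) + B) = 5 + (K + 2*B) = 5 + K + 2*B)
a(X(13, 5 - 1*13)) - L = (5 + 13 + 2*(5 - 1*13))**2 - 1*(-175653) = (5 + 13 + 2*(5 - 13))**2 + 175653 = (5 + 13 + 2*(-8))**2 + 175653 = (5 + 13 - 16)**2 + 175653 = 2**2 + 175653 = 4 + 175653 = 175657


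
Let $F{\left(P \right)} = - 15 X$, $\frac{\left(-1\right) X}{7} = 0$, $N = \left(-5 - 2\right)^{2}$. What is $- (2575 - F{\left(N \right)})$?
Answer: $-2575$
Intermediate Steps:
$N = 49$ ($N = \left(-7\right)^{2} = 49$)
$X = 0$ ($X = \left(-7\right) 0 = 0$)
$F{\left(P \right)} = 0$ ($F{\left(P \right)} = \left(-15\right) 0 = 0$)
$- (2575 - F{\left(N \right)}) = - (2575 - 0) = - (2575 + 0) = \left(-1\right) 2575 = -2575$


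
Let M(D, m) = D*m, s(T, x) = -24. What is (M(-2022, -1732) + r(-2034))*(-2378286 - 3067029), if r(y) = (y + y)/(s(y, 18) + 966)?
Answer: -2993995640589750/157 ≈ -1.9070e+13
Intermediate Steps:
r(y) = y/471 (r(y) = (y + y)/(-24 + 966) = (2*y)/942 = (2*y)*(1/942) = y/471)
(M(-2022, -1732) + r(-2034))*(-2378286 - 3067029) = (-2022*(-1732) + (1/471)*(-2034))*(-2378286 - 3067029) = (3502104 - 678/157)*(-5445315) = (549829650/157)*(-5445315) = -2993995640589750/157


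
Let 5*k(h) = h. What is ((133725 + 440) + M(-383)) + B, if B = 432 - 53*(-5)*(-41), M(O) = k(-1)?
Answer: 618659/5 ≈ 1.2373e+5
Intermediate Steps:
k(h) = h/5
M(O) = -⅕ (M(O) = (⅕)*(-1) = -⅕)
B = -10433 (B = 432 + 265*(-41) = 432 - 10865 = -10433)
((133725 + 440) + M(-383)) + B = ((133725 + 440) - ⅕) - 10433 = (134165 - ⅕) - 10433 = 670824/5 - 10433 = 618659/5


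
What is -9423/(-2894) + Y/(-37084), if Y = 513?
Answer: 173978955/53660548 ≈ 3.2422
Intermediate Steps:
-9423/(-2894) + Y/(-37084) = -9423/(-2894) + 513/(-37084) = -9423*(-1/2894) + 513*(-1/37084) = 9423/2894 - 513/37084 = 173978955/53660548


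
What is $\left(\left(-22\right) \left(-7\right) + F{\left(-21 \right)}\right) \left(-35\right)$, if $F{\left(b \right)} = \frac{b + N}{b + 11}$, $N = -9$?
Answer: $-5495$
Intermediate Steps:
$F{\left(b \right)} = \frac{-9 + b}{11 + b}$ ($F{\left(b \right)} = \frac{b - 9}{b + 11} = \frac{-9 + b}{11 + b}$)
$\left(\left(-22\right) \left(-7\right) + F{\left(-21 \right)}\right) \left(-35\right) = \left(\left(-22\right) \left(-7\right) + \frac{-9 - 21}{11 - 21}\right) \left(-35\right) = \left(154 + \frac{1}{-10} \left(-30\right)\right) \left(-35\right) = \left(154 - -3\right) \left(-35\right) = \left(154 + 3\right) \left(-35\right) = 157 \left(-35\right) = -5495$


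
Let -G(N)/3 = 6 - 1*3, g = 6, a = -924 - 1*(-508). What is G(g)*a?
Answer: 3744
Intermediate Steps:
a = -416 (a = -924 + 508 = -416)
G(N) = -9 (G(N) = -3*(6 - 1*3) = -3*(6 - 3) = -3*3 = -9)
G(g)*a = -9*(-416) = 3744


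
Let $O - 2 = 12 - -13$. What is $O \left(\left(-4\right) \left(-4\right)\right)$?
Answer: $432$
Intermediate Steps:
$O = 27$ ($O = 2 + \left(12 - -13\right) = 2 + \left(12 + 13\right) = 2 + 25 = 27$)
$O \left(\left(-4\right) \left(-4\right)\right) = 27 \left(\left(-4\right) \left(-4\right)\right) = 27 \cdot 16 = 432$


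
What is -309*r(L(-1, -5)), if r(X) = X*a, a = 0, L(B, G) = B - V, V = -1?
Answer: 0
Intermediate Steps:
L(B, G) = 1 + B (L(B, G) = B - 1*(-1) = B + 1 = 1 + B)
r(X) = 0 (r(X) = X*0 = 0)
-309*r(L(-1, -5)) = -309*0 = 0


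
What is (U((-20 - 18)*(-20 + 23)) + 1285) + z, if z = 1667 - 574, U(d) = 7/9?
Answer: 21409/9 ≈ 2378.8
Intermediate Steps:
U(d) = 7/9 (U(d) = 7*(⅑) = 7/9)
z = 1093
(U((-20 - 18)*(-20 + 23)) + 1285) + z = (7/9 + 1285) + 1093 = 11572/9 + 1093 = 21409/9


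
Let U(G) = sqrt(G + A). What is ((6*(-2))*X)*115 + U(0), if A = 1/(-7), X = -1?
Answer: 1380 + I*sqrt(7)/7 ≈ 1380.0 + 0.37796*I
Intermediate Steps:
A = -1/7 ≈ -0.14286
U(G) = sqrt(-1/7 + G) (U(G) = sqrt(G - 1/7) = sqrt(-1/7 + G))
((6*(-2))*X)*115 + U(0) = ((6*(-2))*(-1))*115 + sqrt(-7 + 49*0)/7 = -12*(-1)*115 + sqrt(-7 + 0)/7 = 12*115 + sqrt(-7)/7 = 1380 + (I*sqrt(7))/7 = 1380 + I*sqrt(7)/7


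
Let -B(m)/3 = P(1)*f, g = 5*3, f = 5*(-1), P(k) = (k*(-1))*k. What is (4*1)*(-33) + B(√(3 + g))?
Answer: -147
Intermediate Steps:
P(k) = -k² (P(k) = (-k)*k = -k²)
f = -5
g = 15
B(m) = -15 (B(m) = -3*(-1*1²)*(-5) = -3*(-1*1)*(-5) = -(-3)*(-5) = -3*5 = -15)
(4*1)*(-33) + B(√(3 + g)) = (4*1)*(-33) - 15 = 4*(-33) - 15 = -132 - 15 = -147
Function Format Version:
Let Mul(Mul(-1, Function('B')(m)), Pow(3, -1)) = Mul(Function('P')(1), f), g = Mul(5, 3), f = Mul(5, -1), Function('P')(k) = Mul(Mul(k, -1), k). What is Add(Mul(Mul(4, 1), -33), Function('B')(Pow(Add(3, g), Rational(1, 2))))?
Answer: -147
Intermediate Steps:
Function('P')(k) = Mul(-1, Pow(k, 2)) (Function('P')(k) = Mul(Mul(-1, k), k) = Mul(-1, Pow(k, 2)))
f = -5
g = 15
Function('B')(m) = -15 (Function('B')(m) = Mul(-3, Mul(Mul(-1, Pow(1, 2)), -5)) = Mul(-3, Mul(Mul(-1, 1), -5)) = Mul(-3, Mul(-1, -5)) = Mul(-3, 5) = -15)
Add(Mul(Mul(4, 1), -33), Function('B')(Pow(Add(3, g), Rational(1, 2)))) = Add(Mul(Mul(4, 1), -33), -15) = Add(Mul(4, -33), -15) = Add(-132, -15) = -147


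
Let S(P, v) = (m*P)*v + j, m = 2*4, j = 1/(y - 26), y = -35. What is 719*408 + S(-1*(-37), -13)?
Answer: 17659743/61 ≈ 2.8950e+5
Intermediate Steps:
j = -1/61 (j = 1/(-35 - 26) = 1/(-61) = -1/61 ≈ -0.016393)
m = 8
S(P, v) = -1/61 + 8*P*v (S(P, v) = (8*P)*v - 1/61 = 8*P*v - 1/61 = -1/61 + 8*P*v)
719*408 + S(-1*(-37), -13) = 719*408 + (-1/61 + 8*(-1*(-37))*(-13)) = 293352 + (-1/61 + 8*37*(-13)) = 293352 + (-1/61 - 3848) = 293352 - 234729/61 = 17659743/61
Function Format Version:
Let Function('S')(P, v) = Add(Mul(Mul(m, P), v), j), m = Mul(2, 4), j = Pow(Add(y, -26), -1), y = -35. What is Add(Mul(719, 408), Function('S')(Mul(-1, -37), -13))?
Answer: Rational(17659743, 61) ≈ 2.8950e+5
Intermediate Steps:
j = Rational(-1, 61) (j = Pow(Add(-35, -26), -1) = Pow(-61, -1) = Rational(-1, 61) ≈ -0.016393)
m = 8
Function('S')(P, v) = Add(Rational(-1, 61), Mul(8, P, v)) (Function('S')(P, v) = Add(Mul(Mul(8, P), v), Rational(-1, 61)) = Add(Mul(8, P, v), Rational(-1, 61)) = Add(Rational(-1, 61), Mul(8, P, v)))
Add(Mul(719, 408), Function('S')(Mul(-1, -37), -13)) = Add(Mul(719, 408), Add(Rational(-1, 61), Mul(8, Mul(-1, -37), -13))) = Add(293352, Add(Rational(-1, 61), Mul(8, 37, -13))) = Add(293352, Add(Rational(-1, 61), -3848)) = Add(293352, Rational(-234729, 61)) = Rational(17659743, 61)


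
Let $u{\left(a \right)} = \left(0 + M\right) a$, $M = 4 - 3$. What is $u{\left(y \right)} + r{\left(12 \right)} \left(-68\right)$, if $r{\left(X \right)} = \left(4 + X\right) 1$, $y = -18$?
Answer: $-1106$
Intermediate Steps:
$M = 1$ ($M = 4 - 3 = 1$)
$r{\left(X \right)} = 4 + X$
$u{\left(a \right)} = a$ ($u{\left(a \right)} = \left(0 + 1\right) a = 1 a = a$)
$u{\left(y \right)} + r{\left(12 \right)} \left(-68\right) = -18 + \left(4 + 12\right) \left(-68\right) = -18 + 16 \left(-68\right) = -18 - 1088 = -1106$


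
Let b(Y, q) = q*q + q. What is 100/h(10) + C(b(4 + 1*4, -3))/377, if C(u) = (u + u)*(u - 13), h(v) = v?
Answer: 3686/377 ≈ 9.7772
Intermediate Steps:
b(Y, q) = q + q² (b(Y, q) = q² + q = q + q²)
C(u) = 2*u*(-13 + u) (C(u) = (2*u)*(-13 + u) = 2*u*(-13 + u))
100/h(10) + C(b(4 + 1*4, -3))/377 = 100/10 + (2*(-3*(1 - 3))*(-13 - 3*(1 - 3)))/377 = 100*(⅒) + (2*(-3*(-2))*(-13 - 3*(-2)))*(1/377) = 10 + (2*6*(-13 + 6))*(1/377) = 10 + (2*6*(-7))*(1/377) = 10 - 84*1/377 = 10 - 84/377 = 3686/377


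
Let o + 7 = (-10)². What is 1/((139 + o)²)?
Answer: 1/53824 ≈ 1.8579e-5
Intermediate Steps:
o = 93 (o = -7 + (-10)² = -7 + 100 = 93)
1/((139 + o)²) = 1/((139 + 93)²) = 1/(232²) = 1/53824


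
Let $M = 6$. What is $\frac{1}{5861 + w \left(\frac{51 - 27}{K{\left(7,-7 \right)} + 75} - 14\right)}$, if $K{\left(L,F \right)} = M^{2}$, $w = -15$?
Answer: $\frac{37}{224507} \approx 0.00016481$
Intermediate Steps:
$K{\left(L,F \right)} = 36$ ($K{\left(L,F \right)} = 6^{2} = 36$)
$\frac{1}{5861 + w \left(\frac{51 - 27}{K{\left(7,-7 \right)} + 75} - 14\right)} = \frac{1}{5861 - 15 \left(\frac{51 - 27}{36 + 75} - 14\right)} = \frac{1}{5861 - 15 \left(\frac{24}{111} - 14\right)} = \frac{1}{5861 - 15 \left(24 \cdot \frac{1}{111} - 14\right)} = \frac{1}{5861 - 15 \left(\frac{8}{37} - 14\right)} = \frac{1}{5861 - - \frac{7650}{37}} = \frac{1}{5861 + \frac{7650}{37}} = \frac{1}{\frac{224507}{37}} = \frac{37}{224507}$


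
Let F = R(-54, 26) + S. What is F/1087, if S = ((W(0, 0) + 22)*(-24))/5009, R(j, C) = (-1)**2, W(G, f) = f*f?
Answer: 4481/5444783 ≈ 0.00082299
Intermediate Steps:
W(G, f) = f**2
R(j, C) = 1
S = -528/5009 (S = ((0**2 + 22)*(-24))/5009 = ((0 + 22)*(-24))*(1/5009) = (22*(-24))*(1/5009) = -528*1/5009 = -528/5009 ≈ -0.10541)
F = 4481/5009 (F = 1 - 528/5009 = 4481/5009 ≈ 0.89459)
F/1087 = (4481/5009)/1087 = (4481/5009)*(1/1087) = 4481/5444783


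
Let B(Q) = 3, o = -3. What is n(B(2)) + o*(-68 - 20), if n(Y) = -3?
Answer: 261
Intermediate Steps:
n(B(2)) + o*(-68 - 20) = -3 - 3*(-68 - 20) = -3 - 3*(-88) = -3 + 264 = 261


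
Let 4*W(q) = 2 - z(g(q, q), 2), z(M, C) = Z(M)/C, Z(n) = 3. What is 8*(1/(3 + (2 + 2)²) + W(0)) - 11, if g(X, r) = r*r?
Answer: -182/19 ≈ -9.5789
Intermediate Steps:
g(X, r) = r²
z(M, C) = 3/C
W(q) = ⅛ (W(q) = (2 - 3/2)/4 = (¼)*(½) = ⅛)
8*(1/(3 + (2 + 2)²) + W(0)) - 11 = 8*(1/(3 + (2 + 2)²) + ⅛) - 11 = 8*(1/(3 + 4²) + ⅛) - 11 = 8*(1/(3 + 16) + ⅛) - 11 = 8*(1/19 + ⅛) - 11 = 8*(27/152) - 11 = 27/19 - 11 = -182/19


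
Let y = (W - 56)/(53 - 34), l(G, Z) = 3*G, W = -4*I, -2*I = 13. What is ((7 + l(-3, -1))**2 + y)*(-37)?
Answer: -1702/19 ≈ -89.579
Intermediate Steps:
I = -13/2 (I = -1/2*13 = -13/2 ≈ -6.5000)
W = 26 (W = -4*(-13/2) = 26)
y = -30/19 (y = (26 - 56)/(53 - 34) = -30/19 ≈ -1.5789)
((7 + l(-3, -1))**2 + y)*(-37) = ((7 + 3*(-3))**2 - 30/19)*(-37) = ((7 - 9)**2 - 30/19)*(-37) = ((-2)**2 - 30/19)*(-37) = (4 - 30/19)*(-37) = (46/19)*(-37) = -1702/19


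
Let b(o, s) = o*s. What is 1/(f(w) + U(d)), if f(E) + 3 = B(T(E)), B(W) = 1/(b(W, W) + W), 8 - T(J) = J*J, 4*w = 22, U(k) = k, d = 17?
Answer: 7565/105926 ≈ 0.071418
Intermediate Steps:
w = 11/2 (w = (¼)*22 = 11/2 ≈ 5.5000)
T(J) = 8 - J² (T(J) = 8 - J*J = 8 - J²)
B(W) = 1/(W + W²) (B(W) = 1/(W*W + W) = 1/(W² + W) = 1/(W + W²))
f(E) = -3 + 1/((8 - E²)*(9 - E²)) (f(E) = -3 + 1/((8 - E²)*(1 + (8 - E²))) = -3 + 1/((8 - E²)*(9 - E²)))
1/(f(w) + U(d)) = 1/((-215 - 3*(11/2)⁴ + 51*(11/2)²)/(72 + (11/2)⁴ - 17*(11/2)²) + 17) = 1/((-215 - 3*14641/16 + 51*(121/4))/(72 + 14641/16 - 17*121/4) + 17) = 1/((-215 - 43923/16 + 6171/4)/(72 + 14641/16 - 2057/4) + 17) = 1/(-22679/16/(7565/16) + 17) = 1/((16/7565)*(-22679/16) + 17) = 1/(-22679/7565 + 17) = 1/(105926/7565) = 7565/105926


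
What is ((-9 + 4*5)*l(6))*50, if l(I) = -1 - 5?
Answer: -3300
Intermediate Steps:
l(I) = -6
((-9 + 4*5)*l(6))*50 = ((-9 + 4*5)*(-6))*50 = ((-9 + 20)*(-6))*50 = (11*(-6))*50 = -66*50 = -3300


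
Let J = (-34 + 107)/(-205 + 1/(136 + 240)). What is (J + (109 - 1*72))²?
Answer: 7977659025625/5941172241 ≈ 1342.8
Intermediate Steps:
J = -27448/77079 (J = 73/(-205 + 1/376) = 73/(-77079/376) = 73*(-376/77079) = -27448/77079 ≈ -0.35610)
(J + (109 - 1*72))² = (-27448/77079 + (109 - 1*72))² = (-27448/77079 + (109 - 72))² = (-27448/77079 + 37)² = (2824475/77079)² = 7977659025625/5941172241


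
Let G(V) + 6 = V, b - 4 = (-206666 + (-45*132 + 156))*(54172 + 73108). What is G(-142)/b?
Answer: 37/6760158999 ≈ 5.4732e-9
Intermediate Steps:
b = -27040635996 (b = 4 + (-206666 + (-45*132 + 156))*(54172 + 73108) = 4 + (-206666 + (-5940 + 156))*127280 = 4 + (-206666 - 5784)*127280 = 4 - 212450*127280 = 4 - 27040636000 = -27040635996)
G(V) = -6 + V
G(-142)/b = (-6 - 142)/(-27040635996) = -148*(-1/27040635996) = 37/6760158999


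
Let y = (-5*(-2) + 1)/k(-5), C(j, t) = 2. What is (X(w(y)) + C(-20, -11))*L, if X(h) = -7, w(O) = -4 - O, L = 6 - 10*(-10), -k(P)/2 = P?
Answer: -530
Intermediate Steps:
k(P) = -2*P
y = 11/10 (y = (-5*(-2) + 1)/((-2*(-5))) = (10 + 1)/10 = 11*(1/10) = 11/10 ≈ 1.1000)
L = 106 (L = 6 + 100 = 106)
(X(w(y)) + C(-20, -11))*L = (-7 + 2)*106 = -5*106 = -530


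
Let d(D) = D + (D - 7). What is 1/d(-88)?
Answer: -1/183 ≈ -0.0054645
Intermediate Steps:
d(D) = -7 + 2*D (d(D) = D + (-7 + D) = -7 + 2*D)
1/d(-88) = 1/(-7 + 2*(-88)) = 1/(-7 - 176) = 1/(-183) = -1/183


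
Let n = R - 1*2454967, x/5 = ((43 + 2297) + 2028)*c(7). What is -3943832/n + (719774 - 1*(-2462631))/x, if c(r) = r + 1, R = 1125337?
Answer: 54672083191/2581255040 ≈ 21.180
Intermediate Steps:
c(r) = 1 + r
x = 174720 (x = 5*(((43 + 2297) + 2028)*(1 + 7)) = 5*((2340 + 2028)*8) = 5*(4368*8) = 5*34944 = 174720)
n = -1329630 (n = 1125337 - 1*2454967 = 1125337 - 2454967 = -1329630)
-3943832/n + (719774 - 1*(-2462631))/x = -3943832/(-1329630) + (719774 - 1*(-2462631))/174720 = -3943832*(-1/1329630) + (719774 + 2462631)*(1/174720) = 1971916/664815 + 3182405*(1/174720) = 1971916/664815 + 636481/34944 = 54672083191/2581255040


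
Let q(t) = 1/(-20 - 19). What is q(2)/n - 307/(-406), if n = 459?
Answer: 5495201/7267806 ≈ 0.75610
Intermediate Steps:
q(t) = -1/39 (q(t) = 1/(-39) = -1/39)
q(2)/n - 307/(-406) = -1/39/459 - 307/(-406) = -1/39*1/459 - 307*(-1/406) = -1/17901 + 307/406 = 5495201/7267806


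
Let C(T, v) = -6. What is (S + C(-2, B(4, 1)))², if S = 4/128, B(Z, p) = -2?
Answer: 36481/1024 ≈ 35.626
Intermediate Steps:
S = 1/32 (S = 4*(1/128) = 1/32 ≈ 0.031250)
(S + C(-2, B(4, 1)))² = (1/32 - 6)² = (-191/32)² = 36481/1024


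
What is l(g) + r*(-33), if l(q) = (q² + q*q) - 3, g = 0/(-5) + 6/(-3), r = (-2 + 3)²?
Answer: -28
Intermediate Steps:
r = 1 (r = 1² = 1)
g = -2 (g = 0*(-⅕) + 6*(-⅓) = 0 - 2 = -2)
l(q) = -3 + 2*q² (l(q) = (q² + q²) - 3 = 2*q² - 3 = -3 + 2*q²)
l(g) + r*(-33) = (-3 + 2*(-2)²) + 1*(-33) = (-3 + 2*4) - 33 = (-3 + 8) - 33 = 5 - 33 = -28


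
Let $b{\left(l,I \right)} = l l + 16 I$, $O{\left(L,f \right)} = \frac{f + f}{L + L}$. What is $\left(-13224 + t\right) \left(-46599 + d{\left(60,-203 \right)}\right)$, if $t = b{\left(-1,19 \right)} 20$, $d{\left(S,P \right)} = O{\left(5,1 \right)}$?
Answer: $\frac{1659849256}{5} \approx 3.3197 \cdot 10^{8}$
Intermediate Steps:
$O{\left(L,f \right)} = \frac{f}{L}$ ($O{\left(L,f \right)} = \frac{2 f}{2 L} = 2 f \frac{1}{2 L} = \frac{f}{L}$)
$d{\left(S,P \right)} = \frac{1}{5}$ ($d{\left(S,P \right)} = 1 \cdot \frac{1}{5} = \frac{1}{5}$)
$b{\left(l,I \right)} = l^{2} + 16 I$
$t = 6100$ ($t = \left(\left(-1\right)^{2} + 16 \cdot 19\right) 20 = \left(1 + 304\right) 20 = 305 \cdot 20 = 6100$)
$\left(-13224 + t\right) \left(-46599 + d{\left(60,-203 \right)}\right) = \left(-13224 + 6100\right) \left(-46599 + \frac{1}{5}\right) = \left(-7124\right) \left(- \frac{232994}{5}\right) = \frac{1659849256}{5}$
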